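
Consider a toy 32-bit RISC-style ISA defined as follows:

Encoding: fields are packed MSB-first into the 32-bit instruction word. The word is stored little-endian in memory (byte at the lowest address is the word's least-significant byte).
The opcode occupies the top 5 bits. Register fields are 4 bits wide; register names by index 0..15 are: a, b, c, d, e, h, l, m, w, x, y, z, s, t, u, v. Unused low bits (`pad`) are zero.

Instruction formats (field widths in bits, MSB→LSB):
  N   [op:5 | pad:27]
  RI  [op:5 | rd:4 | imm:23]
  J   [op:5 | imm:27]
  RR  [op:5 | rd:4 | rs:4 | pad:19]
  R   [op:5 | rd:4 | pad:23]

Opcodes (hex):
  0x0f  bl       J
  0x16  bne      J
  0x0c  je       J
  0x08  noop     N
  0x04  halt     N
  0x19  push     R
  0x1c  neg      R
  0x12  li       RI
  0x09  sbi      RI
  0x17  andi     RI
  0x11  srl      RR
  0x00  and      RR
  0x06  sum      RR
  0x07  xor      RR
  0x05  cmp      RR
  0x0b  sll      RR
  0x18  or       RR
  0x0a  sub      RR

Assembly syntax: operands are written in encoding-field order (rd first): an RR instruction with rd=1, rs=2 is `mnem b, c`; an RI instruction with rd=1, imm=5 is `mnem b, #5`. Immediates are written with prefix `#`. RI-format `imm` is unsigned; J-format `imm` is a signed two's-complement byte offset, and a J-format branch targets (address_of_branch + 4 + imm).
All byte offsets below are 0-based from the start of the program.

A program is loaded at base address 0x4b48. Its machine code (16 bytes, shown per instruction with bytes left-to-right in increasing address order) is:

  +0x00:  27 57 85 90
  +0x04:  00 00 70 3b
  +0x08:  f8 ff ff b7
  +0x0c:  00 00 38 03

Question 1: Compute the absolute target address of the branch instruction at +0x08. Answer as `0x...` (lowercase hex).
off 0x08: read f8 ff ff b7 as little → 0xb7fffff8
  opcode bits[31:27]=0x16: bne/J
  imm@[26:0]=0x7fffff8 (s27→-8) ⇒ #-8
  target = base 0x4b48 + off 0x08 + 4 + imm -8 = 0x4b4c

0x4b4c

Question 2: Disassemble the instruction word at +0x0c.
[0c] 00 00 38 03 → 0x03380000
  opcode bits[31:27]=0x0: and/RR
  rd: (w>>23)&0xf=0x6 → l
  rs: (w>>19)&0xf=0x7 → m

and l, m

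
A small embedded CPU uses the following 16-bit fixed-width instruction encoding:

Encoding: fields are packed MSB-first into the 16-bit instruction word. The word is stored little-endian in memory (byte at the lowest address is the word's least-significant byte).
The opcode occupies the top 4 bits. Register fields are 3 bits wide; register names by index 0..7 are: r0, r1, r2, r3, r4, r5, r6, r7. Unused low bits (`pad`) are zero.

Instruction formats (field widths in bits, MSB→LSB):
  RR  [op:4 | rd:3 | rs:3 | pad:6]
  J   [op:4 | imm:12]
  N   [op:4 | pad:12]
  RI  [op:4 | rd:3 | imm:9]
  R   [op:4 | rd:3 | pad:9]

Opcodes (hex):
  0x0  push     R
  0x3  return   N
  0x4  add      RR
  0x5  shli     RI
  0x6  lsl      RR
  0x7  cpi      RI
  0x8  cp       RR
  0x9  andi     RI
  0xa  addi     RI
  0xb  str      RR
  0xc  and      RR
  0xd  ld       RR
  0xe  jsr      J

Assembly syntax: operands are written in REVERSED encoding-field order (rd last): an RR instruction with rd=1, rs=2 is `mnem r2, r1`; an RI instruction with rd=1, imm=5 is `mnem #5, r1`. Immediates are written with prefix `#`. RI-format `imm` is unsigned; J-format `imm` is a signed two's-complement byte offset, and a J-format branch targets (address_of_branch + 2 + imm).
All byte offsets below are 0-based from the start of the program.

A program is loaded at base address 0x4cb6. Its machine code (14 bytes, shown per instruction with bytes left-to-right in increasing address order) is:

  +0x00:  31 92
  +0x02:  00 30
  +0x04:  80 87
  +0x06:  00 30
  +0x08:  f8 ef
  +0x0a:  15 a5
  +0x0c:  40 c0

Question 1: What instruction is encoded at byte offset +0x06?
return

off 0x06: read 00 30 as little → 0x3000
  top 4b → 0x3 → return [N]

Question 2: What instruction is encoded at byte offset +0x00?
andi #49, r1

@+00  little-endian(31 92) = 0x9231
  op=0x9231>>12=0x9 ⇒ andi (RI)
  rd: (w>>9)&0x7=0x1 → r1
  imm: (w>>0)&0x1ff=0x31 → #49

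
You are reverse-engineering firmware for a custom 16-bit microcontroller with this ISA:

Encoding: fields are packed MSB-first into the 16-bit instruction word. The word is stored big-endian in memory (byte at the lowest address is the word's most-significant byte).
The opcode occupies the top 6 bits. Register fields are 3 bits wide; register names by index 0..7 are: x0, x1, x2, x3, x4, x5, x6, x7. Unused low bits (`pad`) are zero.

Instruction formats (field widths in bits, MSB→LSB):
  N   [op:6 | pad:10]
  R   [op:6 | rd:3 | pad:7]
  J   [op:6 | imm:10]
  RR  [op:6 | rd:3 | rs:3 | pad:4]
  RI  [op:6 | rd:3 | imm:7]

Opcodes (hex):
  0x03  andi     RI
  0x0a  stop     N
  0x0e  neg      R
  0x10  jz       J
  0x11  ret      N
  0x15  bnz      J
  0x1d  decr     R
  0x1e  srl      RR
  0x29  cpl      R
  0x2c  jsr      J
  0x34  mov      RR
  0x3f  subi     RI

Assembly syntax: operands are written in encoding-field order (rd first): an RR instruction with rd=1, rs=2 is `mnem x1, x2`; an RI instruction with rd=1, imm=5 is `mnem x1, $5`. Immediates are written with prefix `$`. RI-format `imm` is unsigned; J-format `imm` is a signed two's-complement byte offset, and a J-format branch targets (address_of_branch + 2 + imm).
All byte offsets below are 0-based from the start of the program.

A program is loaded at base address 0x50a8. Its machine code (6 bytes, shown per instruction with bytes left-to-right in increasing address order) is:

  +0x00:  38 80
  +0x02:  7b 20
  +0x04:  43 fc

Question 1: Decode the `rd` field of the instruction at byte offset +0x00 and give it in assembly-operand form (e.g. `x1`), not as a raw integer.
[00] 38 80 → 0x3880
  top 6b → 0xe → neg [R]
  [9:7] rd=1 = x1

x1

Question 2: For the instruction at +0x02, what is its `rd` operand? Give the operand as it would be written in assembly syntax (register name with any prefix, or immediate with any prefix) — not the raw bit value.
x6

[02] 7b 20 → 0x7b20
  top 6b → 0x1e → srl [RR]
  rd@[9:7]=0x6 ⇒ x6
  rs@[6:4]=0x2 ⇒ x2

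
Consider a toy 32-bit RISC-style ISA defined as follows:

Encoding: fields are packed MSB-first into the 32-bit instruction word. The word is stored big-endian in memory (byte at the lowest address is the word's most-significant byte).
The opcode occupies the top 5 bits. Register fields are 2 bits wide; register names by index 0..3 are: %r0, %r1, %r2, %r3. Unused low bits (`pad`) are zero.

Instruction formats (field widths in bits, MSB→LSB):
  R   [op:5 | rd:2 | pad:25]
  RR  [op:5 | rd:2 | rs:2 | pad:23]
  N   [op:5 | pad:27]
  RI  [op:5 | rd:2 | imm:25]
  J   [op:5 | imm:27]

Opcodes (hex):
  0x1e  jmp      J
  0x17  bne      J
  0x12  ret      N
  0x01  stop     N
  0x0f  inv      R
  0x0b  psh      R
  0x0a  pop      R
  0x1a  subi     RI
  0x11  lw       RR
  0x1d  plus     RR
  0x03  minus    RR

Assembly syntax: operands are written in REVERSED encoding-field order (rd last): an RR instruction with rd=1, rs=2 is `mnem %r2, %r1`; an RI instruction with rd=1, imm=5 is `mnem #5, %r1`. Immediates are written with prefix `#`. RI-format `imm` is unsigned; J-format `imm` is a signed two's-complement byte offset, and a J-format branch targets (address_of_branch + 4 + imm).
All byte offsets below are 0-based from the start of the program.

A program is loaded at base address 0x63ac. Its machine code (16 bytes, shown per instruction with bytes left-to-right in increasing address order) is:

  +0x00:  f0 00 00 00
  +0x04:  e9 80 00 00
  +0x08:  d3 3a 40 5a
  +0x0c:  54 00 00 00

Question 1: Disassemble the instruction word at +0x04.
[04] e9 80 00 00 → 0xe9800000
  top 5b → 0x1d → plus [RR]
  rd@[26:25]=0x0 ⇒ %r0
  rs@[24:23]=0x3 ⇒ %r3

plus %r3, %r0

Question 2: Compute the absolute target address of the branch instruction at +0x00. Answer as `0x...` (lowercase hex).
[00] f0 00 00 00 → 0xf0000000
  opcode bits[31:27]=0x1e: jmp/J
  imm: (w>>0)&0x7ffffff=0x0 → #0
  target = base 0x63ac + off 0x00 + 4 + imm 0 = 0x63b0

0x63b0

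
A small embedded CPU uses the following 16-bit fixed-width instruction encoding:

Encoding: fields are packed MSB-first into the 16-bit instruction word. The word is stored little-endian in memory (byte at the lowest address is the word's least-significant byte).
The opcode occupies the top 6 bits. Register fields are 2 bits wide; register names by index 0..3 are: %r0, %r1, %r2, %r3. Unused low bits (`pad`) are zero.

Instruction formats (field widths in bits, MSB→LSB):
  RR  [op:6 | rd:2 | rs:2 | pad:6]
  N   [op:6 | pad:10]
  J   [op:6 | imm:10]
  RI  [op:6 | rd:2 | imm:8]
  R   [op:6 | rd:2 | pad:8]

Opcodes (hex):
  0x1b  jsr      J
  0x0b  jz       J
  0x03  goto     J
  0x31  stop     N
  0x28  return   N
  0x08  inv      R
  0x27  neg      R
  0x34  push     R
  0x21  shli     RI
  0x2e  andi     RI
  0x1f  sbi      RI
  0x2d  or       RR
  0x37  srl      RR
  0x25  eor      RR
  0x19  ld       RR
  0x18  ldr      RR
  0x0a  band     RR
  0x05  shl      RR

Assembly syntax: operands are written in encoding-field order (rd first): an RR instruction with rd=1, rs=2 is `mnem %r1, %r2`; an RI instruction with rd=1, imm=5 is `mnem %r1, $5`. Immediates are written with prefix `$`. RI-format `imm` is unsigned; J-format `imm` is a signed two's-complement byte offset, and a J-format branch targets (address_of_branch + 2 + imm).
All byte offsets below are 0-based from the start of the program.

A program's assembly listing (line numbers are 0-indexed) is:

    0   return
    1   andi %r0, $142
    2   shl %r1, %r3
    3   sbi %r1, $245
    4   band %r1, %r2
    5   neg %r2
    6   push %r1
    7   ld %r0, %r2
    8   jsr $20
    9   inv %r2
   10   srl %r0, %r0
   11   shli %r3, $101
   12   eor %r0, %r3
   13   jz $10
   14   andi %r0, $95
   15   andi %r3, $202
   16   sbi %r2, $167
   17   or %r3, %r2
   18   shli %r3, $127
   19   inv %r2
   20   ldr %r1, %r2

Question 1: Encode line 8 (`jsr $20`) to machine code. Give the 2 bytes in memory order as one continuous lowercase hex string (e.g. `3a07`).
146c

line 8 (jsr): pack op=0x1b:6|imm=20:10 = 0x6c14; little→ 14 6c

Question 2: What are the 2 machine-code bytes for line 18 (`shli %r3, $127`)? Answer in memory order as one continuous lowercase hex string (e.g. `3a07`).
7f87

line 18 (shli): pack op=0x21:6|rd=3:2|imm=127:8 = 0x877f; little→ 7f 87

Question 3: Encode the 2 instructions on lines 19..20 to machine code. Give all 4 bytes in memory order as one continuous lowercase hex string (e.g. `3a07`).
00228061

line 19 (inv): pack op=0x8:6|rd=2:2|pad=0:8 = 0x2200; little→ 00 22
line 20 (ldr): pack op=0x18:6|rd=1:2|rs=2:2|pad=0:6 = 0x6180; little→ 80 61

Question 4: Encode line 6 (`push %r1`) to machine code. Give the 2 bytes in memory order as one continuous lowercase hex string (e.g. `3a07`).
00d1

6. push fields op=0x34:6|rd=1:2|pad=0:8 → word d100h → 00 d1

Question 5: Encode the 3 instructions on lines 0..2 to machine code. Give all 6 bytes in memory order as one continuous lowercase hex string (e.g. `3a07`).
line 0 (return): pack op=0x28:6|pad=0:10 = 0xa000; little→ 00 a0
line 1 (andi): pack op=0x2e:6|rd=0:2|imm=142:8 = 0xb88e; little→ 8e b8
line 2 (shl): pack op=0x5:6|rd=1:2|rs=3:2|pad=0:6 = 0x15c0; little→ c0 15

00a08eb8c015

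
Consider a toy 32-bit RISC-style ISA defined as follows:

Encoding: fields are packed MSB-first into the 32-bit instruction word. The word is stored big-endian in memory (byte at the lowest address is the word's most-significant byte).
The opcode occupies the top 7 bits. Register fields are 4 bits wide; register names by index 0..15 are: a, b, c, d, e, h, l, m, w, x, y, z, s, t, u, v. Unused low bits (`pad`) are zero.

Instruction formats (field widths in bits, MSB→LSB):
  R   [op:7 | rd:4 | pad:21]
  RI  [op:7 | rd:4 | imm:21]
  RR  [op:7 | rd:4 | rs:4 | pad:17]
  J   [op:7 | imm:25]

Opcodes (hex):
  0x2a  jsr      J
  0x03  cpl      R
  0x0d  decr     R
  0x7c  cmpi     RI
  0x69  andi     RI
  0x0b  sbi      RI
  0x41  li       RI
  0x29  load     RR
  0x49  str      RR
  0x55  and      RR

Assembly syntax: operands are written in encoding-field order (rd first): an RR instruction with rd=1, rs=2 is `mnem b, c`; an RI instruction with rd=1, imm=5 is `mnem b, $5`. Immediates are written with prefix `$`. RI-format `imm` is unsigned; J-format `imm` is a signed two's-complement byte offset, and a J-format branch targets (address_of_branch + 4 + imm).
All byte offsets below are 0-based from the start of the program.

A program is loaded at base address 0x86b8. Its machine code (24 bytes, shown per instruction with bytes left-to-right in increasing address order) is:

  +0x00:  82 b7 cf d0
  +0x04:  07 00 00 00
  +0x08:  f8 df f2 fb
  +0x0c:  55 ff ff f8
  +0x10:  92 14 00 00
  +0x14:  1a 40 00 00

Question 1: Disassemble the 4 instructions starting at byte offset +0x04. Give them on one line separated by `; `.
cpl w; cmpi l, $2093819; jsr $-8; str a, y

@+04  big-endian(07 00 00 00) = 0x07000000
  top 7b → 0x3 → cpl [R]
  rd: (w>>21)&0xf=0x8 → w
@+08  big-endian(f8 df f2 fb) = 0xf8dff2fb
  top 7b → 0x7c → cmpi [RI]
  rd: (w>>21)&0xf=0x6 → l
  imm: (w>>0)&0x1fffff=0x1ff2fb → $2093819
@+0c  big-endian(55 ff ff f8) = 0x55fffff8
  top 7b → 0x2a → jsr [J]
  imm: (w>>0)&0x1ffffff=0x1fffff8 (s25→-8) → $-8
@+10  big-endian(92 14 00 00) = 0x92140000
  top 7b → 0x49 → str [RR]
  rd: (w>>21)&0xf=0x0 → a
  rs: (w>>17)&0xf=0xa → y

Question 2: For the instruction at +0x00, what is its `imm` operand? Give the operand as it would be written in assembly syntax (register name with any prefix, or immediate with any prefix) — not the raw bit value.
$1560528

off 0x00: read 82 b7 cf d0 as big → 0x82b7cfd0
  top 7b → 0x41 → li [RI]
  rd@[24:21]=0x5 ⇒ h
  imm@[20:0]=0x17cfd0 ⇒ $1560528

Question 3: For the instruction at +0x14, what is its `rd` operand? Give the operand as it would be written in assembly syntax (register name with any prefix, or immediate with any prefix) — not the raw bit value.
@+14  big-endian(1a 40 00 00) = 0x1a400000
  op=0x1a400000>>25=0xd ⇒ decr (R)
  rd@[24:21]=0x2 ⇒ c

c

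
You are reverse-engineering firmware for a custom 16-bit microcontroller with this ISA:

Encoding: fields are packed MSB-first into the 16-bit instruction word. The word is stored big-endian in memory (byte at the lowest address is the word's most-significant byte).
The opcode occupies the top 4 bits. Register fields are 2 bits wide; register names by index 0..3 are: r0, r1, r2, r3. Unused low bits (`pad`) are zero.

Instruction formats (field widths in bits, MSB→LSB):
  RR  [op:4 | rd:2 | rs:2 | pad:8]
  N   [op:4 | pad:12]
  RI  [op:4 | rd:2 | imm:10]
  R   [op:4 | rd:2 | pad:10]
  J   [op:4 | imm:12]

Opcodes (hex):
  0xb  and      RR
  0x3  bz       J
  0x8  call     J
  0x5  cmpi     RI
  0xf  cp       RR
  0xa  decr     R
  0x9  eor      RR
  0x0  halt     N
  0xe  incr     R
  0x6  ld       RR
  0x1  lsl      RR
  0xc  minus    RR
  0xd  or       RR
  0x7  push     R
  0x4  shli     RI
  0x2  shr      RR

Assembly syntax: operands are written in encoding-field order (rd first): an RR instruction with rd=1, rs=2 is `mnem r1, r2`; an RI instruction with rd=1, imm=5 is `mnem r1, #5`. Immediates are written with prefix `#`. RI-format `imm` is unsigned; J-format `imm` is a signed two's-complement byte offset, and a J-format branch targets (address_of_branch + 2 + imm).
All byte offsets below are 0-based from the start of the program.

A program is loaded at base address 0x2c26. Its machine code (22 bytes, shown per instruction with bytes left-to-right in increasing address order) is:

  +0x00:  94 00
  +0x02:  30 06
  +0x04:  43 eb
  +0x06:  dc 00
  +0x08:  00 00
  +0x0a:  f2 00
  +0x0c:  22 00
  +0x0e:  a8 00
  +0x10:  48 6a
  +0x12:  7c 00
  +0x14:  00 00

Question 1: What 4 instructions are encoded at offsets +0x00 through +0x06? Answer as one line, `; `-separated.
eor r1, r0; bz #6; shli r0, #1003; or r3, r0

off 0x00: read 94 00 as big → 0x9400
  opcode bits[15:12]=0x9: eor/RR
  [11:10] rd=1 = r1
  [9:8] rs=0 = r0
off 0x02: read 30 06 as big → 0x3006
  opcode bits[15:12]=0x3: bz/J
  [11:0] imm=6 = #6
off 0x04: read 43 eb as big → 0x43eb
  opcode bits[15:12]=0x4: shli/RI
  [11:10] rd=0 = r0
  [9:0] imm=1003 = #1003
off 0x06: read dc 00 as big → 0xdc00
  opcode bits[15:12]=0xd: or/RR
  [11:10] rd=3 = r3
  [9:8] rs=0 = r0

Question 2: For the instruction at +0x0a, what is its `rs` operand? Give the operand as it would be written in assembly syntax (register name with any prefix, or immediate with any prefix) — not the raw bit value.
+0x0a: f2 00 ⇒ word 0xf200 (big)
  op=0xf200>>12=0xf ⇒ cp (RR)
  rd@[11:10]=0x0 ⇒ r0
  rs@[9:8]=0x2 ⇒ r2

r2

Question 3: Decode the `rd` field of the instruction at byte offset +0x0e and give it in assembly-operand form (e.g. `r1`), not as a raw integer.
off 0x0e: read a8 00 as big → 0xa800
  opcode bits[15:12]=0xa: decr/R
  [11:10] rd=2 = r2

r2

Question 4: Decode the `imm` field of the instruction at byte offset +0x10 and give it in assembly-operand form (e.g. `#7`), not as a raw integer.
#106

+0x10: 48 6a ⇒ word 0x486a (big)
  top 4b → 0x4 → shli [RI]
  rd: (w>>10)&0x3=0x2 → r2
  imm: (w>>0)&0x3ff=0x6a → #106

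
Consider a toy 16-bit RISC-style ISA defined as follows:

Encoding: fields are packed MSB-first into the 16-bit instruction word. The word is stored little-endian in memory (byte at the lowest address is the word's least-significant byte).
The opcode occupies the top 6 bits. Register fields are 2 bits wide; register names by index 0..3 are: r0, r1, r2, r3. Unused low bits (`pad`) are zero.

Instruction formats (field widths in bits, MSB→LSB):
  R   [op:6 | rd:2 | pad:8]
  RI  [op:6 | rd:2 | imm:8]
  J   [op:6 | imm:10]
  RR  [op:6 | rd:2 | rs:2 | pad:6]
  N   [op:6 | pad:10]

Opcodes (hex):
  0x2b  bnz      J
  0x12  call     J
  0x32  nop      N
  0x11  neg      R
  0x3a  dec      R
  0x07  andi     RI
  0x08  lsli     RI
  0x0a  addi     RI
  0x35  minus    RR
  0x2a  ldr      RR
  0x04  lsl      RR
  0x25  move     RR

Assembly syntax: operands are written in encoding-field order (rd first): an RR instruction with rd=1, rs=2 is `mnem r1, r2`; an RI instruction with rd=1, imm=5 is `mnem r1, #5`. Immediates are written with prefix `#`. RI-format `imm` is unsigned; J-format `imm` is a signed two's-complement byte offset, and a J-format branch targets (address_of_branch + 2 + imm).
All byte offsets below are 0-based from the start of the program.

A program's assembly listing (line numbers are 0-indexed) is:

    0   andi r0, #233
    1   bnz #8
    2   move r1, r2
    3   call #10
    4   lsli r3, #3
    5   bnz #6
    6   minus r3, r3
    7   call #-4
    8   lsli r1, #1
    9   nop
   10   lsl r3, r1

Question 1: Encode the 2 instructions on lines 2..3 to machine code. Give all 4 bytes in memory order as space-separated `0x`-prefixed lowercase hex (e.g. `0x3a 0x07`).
0x80 0x95 0x0a 0x48

line 2 (move): pack op=0x25:6|rd=1:2|rs=2:2|pad=0:6 = 0x9580; little→ 80 95
line 3 (call): pack op=0x12:6|imm=10:10 = 0x480a; little→ 0a 48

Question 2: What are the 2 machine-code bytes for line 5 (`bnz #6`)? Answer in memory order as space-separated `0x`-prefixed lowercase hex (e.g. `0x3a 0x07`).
0x06 0xac

L5: bnz op=0x2b:6|imm=6:10 ⇒ 0xac06 ⇒ little 06 ac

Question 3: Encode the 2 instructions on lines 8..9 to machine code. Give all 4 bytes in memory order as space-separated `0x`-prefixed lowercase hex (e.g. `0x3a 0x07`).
0x01 0x21 0x00 0xc8

L8: lsli op=0x8:6|rd=1:2|imm=1:8 ⇒ 0x2101 ⇒ little 01 21
L9: nop op=0x32:6|pad=0:10 ⇒ 0xc800 ⇒ little 00 c8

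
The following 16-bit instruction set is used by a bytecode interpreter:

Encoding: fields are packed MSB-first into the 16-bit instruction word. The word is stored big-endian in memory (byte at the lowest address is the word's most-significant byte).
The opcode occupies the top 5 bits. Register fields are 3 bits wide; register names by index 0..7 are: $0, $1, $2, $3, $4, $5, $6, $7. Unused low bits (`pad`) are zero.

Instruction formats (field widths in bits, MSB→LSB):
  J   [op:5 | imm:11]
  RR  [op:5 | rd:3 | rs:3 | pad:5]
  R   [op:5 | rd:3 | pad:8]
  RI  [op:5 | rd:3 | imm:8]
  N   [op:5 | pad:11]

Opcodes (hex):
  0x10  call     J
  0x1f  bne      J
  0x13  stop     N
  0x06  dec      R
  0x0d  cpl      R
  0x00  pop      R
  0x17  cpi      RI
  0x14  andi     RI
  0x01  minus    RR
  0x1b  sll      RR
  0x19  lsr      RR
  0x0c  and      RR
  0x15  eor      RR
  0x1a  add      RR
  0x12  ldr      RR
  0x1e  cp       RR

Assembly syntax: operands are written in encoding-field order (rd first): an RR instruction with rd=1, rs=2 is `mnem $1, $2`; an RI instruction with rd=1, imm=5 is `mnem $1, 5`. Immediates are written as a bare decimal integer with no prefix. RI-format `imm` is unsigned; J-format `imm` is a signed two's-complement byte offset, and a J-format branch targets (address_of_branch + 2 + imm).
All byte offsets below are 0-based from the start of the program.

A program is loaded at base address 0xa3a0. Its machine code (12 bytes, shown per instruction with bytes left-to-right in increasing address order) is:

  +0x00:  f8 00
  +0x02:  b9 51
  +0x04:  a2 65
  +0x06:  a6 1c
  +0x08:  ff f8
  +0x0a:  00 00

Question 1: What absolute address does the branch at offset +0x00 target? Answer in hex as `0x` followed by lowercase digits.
0xa3a2

off 0x00: read f8 00 as big → 0xf800
  top 5b → 0x1f → bne [J]
  imm@[10:0]=0x0 ⇒ 0
  target = base 0xa3a0 + off 0x00 + 2 + imm 0 = 0xa3a2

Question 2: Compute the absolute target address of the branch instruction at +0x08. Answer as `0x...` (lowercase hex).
0xa3a2

[08] ff f8 → 0xfff8
  top 5b → 0x1f → bne [J]
  [10:0] imm=2040 (s11→-8) = -8
  target = base 0xa3a0 + off 0x08 + 2 + imm -8 = 0xa3a2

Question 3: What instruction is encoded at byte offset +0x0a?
pop $0

+0x0a: 00 00 ⇒ word 0x0000 (big)
  op=0x0000>>11=0x0 ⇒ pop (R)
  rd: (w>>8)&0x7=0x0 → $0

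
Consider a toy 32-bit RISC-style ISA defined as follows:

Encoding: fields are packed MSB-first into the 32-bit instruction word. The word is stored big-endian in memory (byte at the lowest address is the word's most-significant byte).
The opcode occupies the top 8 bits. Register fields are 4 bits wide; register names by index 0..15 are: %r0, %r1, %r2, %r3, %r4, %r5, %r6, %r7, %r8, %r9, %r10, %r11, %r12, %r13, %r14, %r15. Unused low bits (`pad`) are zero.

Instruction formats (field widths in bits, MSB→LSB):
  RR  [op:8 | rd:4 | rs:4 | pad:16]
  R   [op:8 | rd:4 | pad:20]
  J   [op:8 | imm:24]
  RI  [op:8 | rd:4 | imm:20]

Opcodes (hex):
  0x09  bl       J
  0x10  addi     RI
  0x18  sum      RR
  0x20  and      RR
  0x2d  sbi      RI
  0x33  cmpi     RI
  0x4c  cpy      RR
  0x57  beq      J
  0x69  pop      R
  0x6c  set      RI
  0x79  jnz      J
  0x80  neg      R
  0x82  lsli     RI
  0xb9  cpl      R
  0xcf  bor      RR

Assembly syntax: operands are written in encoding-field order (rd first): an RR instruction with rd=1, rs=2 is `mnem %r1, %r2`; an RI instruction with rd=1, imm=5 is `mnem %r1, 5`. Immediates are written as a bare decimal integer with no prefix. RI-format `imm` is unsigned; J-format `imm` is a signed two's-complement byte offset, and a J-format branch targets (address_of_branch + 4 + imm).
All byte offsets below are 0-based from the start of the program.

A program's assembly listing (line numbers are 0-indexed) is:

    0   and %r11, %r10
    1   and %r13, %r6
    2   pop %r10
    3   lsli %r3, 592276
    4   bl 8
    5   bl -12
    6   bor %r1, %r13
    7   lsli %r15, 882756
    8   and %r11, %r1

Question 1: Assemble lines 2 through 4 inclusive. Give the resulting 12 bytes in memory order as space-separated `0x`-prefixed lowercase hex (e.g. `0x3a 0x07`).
2. pop fields op=0x69:8|rd=10:4|pad=0:20 → word 69a00000h → 69 a0 00 00
3. lsli fields op=0x82:8|rd=3:4|imm=592276:20 → word 82390994h → 82 39 09 94
4. bl fields op=0x9:8|imm=8:24 → word 09000008h → 09 00 00 08

0x69 0xa0 0x00 0x00 0x82 0x39 0x09 0x94 0x09 0x00 0x00 0x08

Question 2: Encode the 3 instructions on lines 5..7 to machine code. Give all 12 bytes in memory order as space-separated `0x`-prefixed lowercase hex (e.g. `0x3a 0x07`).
5. bl fields op=0x9:8|imm=-12:24 → word 09fffff4h → 09 ff ff f4
6. bor fields op=0xcf:8|rd=1:4|rs=13:4|pad=0:16 → word cf1d0000h → cf 1d 00 00
7. lsli fields op=0x82:8|rd=15:4|imm=882756:20 → word 82fd7844h → 82 fd 78 44

0x09 0xff 0xff 0xf4 0xcf 0x1d 0x00 0x00 0x82 0xfd 0x78 0x44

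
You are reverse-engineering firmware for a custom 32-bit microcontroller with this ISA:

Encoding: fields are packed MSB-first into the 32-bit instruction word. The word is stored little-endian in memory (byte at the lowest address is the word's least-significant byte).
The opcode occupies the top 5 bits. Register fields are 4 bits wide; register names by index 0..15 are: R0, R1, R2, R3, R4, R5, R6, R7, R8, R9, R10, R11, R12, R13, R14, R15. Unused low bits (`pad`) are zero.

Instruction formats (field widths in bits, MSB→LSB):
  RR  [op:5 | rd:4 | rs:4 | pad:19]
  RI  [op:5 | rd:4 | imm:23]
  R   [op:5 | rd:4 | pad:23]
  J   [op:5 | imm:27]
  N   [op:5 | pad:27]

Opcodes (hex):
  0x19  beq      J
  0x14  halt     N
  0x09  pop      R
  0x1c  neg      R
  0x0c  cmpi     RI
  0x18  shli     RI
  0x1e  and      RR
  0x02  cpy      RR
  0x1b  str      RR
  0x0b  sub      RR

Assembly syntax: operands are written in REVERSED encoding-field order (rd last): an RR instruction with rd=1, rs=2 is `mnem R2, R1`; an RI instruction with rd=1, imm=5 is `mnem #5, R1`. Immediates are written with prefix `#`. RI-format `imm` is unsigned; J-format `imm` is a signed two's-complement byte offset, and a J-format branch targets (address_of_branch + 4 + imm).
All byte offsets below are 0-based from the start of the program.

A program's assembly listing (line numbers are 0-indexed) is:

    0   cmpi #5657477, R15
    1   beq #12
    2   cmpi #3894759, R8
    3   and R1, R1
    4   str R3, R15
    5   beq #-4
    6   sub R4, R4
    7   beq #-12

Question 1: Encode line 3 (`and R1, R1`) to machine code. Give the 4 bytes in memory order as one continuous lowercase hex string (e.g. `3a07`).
3. and fields op=0x1e:5|rd=1:4|rs=1:4|pad=0:19 → word f0880000h → 00 00 88 f0

000088f0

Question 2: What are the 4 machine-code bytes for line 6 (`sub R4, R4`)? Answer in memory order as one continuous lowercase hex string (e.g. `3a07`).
0000205a

line 6 (sub): pack op=0xb:5|rd=4:4|rs=4:4|pad=0:19 = 0x5a200000; little→ 00 00 20 5a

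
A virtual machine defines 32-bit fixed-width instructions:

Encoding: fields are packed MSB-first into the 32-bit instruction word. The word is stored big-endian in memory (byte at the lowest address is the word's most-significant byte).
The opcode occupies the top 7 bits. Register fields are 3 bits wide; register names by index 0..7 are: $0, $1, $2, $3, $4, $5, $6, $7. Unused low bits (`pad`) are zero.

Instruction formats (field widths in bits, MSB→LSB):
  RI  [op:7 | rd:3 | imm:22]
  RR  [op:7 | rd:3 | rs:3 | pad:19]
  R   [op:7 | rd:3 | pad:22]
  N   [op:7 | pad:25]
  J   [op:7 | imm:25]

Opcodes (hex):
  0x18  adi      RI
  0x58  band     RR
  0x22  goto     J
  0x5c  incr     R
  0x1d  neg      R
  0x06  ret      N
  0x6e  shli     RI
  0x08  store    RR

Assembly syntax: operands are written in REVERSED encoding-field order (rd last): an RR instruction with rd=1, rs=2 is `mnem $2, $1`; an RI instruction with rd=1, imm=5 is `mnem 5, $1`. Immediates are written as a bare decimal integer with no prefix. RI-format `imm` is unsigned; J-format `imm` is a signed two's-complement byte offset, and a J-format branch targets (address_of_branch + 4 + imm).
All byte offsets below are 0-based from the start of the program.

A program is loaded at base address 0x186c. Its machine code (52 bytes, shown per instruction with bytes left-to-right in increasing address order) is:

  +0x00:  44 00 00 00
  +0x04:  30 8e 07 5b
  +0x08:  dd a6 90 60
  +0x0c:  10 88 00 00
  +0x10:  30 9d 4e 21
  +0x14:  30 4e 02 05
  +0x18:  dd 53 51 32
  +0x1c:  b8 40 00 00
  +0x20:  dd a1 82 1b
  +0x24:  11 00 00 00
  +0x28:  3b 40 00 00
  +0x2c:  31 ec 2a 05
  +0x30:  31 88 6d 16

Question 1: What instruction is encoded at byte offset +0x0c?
[0c] 10 88 00 00 → 0x10880000
  opcode bits[31:25]=0x8: store/RR
  [24:22] rd=2 = $2
  [21:19] rs=1 = $1

store $1, $2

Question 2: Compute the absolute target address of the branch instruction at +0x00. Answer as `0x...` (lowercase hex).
off 0x00: read 44 00 00 00 as big → 0x44000000
  top 7b → 0x22 → goto [J]
  imm@[24:0]=0x0 ⇒ 0
  target = base 0x186c + off 0x00 + 4 + imm 0 = 0x1870

0x1870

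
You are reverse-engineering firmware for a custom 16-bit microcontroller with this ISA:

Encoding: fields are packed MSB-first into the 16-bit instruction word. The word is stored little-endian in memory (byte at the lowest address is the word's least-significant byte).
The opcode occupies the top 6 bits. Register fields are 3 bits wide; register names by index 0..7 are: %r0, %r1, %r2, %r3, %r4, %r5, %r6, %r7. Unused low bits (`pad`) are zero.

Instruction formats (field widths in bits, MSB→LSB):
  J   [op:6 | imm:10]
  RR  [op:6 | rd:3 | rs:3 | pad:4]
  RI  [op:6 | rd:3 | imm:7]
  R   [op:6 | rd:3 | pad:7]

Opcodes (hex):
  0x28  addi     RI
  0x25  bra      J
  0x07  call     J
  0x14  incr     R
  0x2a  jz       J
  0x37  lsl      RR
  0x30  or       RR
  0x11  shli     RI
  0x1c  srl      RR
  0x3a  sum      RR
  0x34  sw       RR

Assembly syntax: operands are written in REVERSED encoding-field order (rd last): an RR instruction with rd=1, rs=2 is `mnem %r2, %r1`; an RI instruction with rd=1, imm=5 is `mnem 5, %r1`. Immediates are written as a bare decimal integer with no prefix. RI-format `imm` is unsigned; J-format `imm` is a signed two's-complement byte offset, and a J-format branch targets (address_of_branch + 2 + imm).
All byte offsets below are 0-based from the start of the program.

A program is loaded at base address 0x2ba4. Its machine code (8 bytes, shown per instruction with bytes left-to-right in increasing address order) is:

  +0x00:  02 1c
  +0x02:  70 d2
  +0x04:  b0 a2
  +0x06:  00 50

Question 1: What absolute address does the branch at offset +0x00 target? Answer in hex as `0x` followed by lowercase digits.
0x2ba8

+0x00: 02 1c ⇒ word 0x1c02 (little)
  op=0x1c02>>10=0x7 ⇒ call (J)
  imm@[9:0]=0x2 ⇒ 2
  target = base 0x2ba4 + off 0x00 + 2 + imm 2 = 0x2ba8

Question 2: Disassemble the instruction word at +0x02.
sw %r7, %r4

@+02  little-endian(70 d2) = 0xd270
  top 6b → 0x34 → sw [RR]
  [9:7] rd=4 = %r4
  [6:4] rs=7 = %r7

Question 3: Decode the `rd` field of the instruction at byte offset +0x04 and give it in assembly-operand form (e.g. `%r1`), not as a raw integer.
%r5

[04] b0 a2 → 0xa2b0
  op=0xa2b0>>10=0x28 ⇒ addi (RI)
  rd: (w>>7)&0x7=0x5 → %r5
  imm: (w>>0)&0x7f=0x30 → 48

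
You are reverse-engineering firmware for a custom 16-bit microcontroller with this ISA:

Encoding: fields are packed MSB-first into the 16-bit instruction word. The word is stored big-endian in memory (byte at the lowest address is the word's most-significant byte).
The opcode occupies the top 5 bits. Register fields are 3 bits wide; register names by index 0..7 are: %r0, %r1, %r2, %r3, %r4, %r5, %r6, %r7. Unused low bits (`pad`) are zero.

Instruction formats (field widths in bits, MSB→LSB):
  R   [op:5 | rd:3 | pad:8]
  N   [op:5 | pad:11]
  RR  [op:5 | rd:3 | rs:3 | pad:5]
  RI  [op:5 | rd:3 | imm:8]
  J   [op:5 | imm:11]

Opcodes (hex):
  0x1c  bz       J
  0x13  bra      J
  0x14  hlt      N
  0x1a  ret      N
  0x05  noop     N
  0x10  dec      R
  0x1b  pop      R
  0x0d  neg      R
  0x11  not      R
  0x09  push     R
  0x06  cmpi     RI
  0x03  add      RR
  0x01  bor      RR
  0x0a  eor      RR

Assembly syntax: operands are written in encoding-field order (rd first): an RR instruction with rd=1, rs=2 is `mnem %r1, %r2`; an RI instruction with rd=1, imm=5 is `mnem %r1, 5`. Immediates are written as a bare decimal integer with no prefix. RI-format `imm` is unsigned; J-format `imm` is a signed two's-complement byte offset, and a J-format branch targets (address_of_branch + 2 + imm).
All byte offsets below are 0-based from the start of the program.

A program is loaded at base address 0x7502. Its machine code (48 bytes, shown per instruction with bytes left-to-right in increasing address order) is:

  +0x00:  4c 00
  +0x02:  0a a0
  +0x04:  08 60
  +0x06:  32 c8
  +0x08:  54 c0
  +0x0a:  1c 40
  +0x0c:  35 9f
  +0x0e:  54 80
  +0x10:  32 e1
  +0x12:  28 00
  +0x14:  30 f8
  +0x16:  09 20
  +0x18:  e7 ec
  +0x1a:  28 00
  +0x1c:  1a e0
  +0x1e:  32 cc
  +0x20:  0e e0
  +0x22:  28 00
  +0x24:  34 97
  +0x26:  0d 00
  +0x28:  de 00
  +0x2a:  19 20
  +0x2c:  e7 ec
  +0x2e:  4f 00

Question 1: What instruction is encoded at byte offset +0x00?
+0x00: 4c 00 ⇒ word 0x4c00 (big)
  op=0x4c00>>11=0x9 ⇒ push (R)
  [10:8] rd=4 = %r4

push %r4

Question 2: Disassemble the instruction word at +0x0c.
cmpi %r5, 159

+0x0c: 35 9f ⇒ word 0x359f (big)
  opcode bits[15:11]=0x6: cmpi/RI
  [10:8] rd=5 = %r5
  [7:0] imm=159 = 159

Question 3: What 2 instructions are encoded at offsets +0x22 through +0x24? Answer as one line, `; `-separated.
noop; cmpi %r4, 151

@+22  big-endian(28 00) = 0x2800
  opcode bits[15:11]=0x5: noop/N
@+24  big-endian(34 97) = 0x3497
  opcode bits[15:11]=0x6: cmpi/RI
  rd: (w>>8)&0x7=0x4 → %r4
  imm: (w>>0)&0xff=0x97 → 151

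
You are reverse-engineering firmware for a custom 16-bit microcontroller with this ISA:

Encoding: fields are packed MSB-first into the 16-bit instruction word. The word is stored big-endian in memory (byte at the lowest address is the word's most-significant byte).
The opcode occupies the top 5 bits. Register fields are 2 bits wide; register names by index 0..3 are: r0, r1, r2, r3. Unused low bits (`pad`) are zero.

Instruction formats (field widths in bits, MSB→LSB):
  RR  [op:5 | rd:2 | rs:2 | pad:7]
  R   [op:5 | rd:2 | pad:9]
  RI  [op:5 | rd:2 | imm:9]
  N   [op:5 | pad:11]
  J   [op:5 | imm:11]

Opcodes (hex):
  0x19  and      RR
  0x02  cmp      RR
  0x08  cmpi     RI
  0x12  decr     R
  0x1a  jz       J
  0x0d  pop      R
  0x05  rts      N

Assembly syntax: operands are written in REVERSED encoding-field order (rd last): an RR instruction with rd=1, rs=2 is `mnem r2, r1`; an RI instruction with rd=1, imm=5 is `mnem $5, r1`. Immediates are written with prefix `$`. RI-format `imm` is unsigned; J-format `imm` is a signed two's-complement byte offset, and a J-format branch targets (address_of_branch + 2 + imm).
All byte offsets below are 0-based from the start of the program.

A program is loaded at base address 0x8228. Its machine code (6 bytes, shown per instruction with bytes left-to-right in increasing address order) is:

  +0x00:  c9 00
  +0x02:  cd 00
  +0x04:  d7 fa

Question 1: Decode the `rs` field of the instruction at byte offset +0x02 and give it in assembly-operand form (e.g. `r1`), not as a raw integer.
r2

+0x02: cd 00 ⇒ word 0xcd00 (big)
  op=0xcd00>>11=0x19 ⇒ and (RR)
  [10:9] rd=2 = r2
  [8:7] rs=2 = r2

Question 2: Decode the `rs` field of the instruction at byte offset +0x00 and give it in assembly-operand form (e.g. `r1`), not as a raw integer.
r2

off 0x00: read c9 00 as big → 0xc900
  op=0xc900>>11=0x19 ⇒ and (RR)
  rd@[10:9]=0x0 ⇒ r0
  rs@[8:7]=0x2 ⇒ r2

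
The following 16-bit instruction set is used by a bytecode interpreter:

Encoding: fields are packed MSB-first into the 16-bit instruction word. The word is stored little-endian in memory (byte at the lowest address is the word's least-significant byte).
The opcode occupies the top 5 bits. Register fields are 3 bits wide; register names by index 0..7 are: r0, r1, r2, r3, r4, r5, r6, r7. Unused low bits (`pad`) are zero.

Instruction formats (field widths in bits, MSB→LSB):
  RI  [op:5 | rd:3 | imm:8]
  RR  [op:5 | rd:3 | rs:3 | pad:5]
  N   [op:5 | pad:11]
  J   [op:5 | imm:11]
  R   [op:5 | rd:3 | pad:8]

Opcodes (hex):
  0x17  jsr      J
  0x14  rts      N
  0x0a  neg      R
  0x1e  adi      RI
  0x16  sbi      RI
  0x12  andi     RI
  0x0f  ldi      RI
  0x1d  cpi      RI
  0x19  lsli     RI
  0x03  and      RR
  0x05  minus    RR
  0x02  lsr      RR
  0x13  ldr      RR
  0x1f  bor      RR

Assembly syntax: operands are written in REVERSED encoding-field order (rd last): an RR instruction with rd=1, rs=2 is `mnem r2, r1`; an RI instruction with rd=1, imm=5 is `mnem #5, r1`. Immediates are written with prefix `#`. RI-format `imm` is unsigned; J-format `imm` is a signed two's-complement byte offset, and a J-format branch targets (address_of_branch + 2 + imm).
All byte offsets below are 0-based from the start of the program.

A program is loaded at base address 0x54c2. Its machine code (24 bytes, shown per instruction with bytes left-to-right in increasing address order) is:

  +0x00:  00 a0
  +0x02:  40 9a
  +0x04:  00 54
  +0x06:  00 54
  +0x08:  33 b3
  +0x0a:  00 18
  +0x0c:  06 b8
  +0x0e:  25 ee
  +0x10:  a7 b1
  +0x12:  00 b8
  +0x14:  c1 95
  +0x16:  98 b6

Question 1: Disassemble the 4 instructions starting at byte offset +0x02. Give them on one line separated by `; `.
@+02  little-endian(40 9a) = 0x9a40
  top 5b → 0x13 → ldr [RR]
  rd: (w>>8)&0x7=0x2 → r2
  rs: (w>>5)&0x7=0x2 → r2
@+04  little-endian(00 54) = 0x5400
  top 5b → 0xa → neg [R]
  rd: (w>>8)&0x7=0x4 → r4
@+06  little-endian(00 54) = 0x5400
  top 5b → 0xa → neg [R]
  rd: (w>>8)&0x7=0x4 → r4
@+08  little-endian(33 b3) = 0xb333
  top 5b → 0x16 → sbi [RI]
  rd: (w>>8)&0x7=0x3 → r3
  imm: (w>>0)&0xff=0x33 → #51

ldr r2, r2; neg r4; neg r4; sbi #51, r3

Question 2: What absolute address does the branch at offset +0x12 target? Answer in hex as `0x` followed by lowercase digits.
@+12  little-endian(00 b8) = 0xb800
  opcode bits[15:11]=0x17: jsr/J
  imm: (w>>0)&0x7ff=0x0 → #0
  target = base 0x54c2 + off 0x12 + 2 + imm 0 = 0x54d6

0x54d6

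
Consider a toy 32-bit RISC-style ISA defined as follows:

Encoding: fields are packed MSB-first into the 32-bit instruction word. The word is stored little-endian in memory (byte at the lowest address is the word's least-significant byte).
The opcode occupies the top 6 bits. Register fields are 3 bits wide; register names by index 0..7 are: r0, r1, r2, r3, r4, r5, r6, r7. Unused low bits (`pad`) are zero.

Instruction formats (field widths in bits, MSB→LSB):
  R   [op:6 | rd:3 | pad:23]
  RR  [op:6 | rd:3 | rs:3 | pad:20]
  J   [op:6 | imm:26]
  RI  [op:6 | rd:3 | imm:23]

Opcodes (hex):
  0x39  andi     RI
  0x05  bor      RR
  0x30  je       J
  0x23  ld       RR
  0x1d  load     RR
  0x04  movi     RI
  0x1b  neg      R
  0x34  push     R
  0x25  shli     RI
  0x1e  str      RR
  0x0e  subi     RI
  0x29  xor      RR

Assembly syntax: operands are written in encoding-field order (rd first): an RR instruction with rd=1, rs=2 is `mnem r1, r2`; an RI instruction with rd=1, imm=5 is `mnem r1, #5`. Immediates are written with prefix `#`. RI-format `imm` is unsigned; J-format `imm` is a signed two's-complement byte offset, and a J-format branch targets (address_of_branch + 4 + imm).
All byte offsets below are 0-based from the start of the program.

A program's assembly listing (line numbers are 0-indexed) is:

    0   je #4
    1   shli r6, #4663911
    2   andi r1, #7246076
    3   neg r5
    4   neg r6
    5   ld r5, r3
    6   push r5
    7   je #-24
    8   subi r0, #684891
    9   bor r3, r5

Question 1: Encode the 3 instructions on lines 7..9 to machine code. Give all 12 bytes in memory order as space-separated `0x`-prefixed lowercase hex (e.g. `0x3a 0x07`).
L7: je op=0x30:6|imm=-24:26 ⇒ 0xc3ffffe8 ⇒ little e8 ff ff c3
L8: subi op=0xe:6|rd=0:3|imm=684891:23 ⇒ 0x380a735b ⇒ little 5b 73 0a 38
L9: bor op=0x5:6|rd=3:3|rs=5:3|pad=0:20 ⇒ 0x15d00000 ⇒ little 00 00 d0 15

0xe8 0xff 0xff 0xc3 0x5b 0x73 0x0a 0x38 0x00 0x00 0xd0 0x15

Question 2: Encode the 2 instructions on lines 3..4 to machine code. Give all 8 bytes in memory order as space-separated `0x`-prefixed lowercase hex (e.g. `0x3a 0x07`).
0x00 0x00 0x80 0x6e 0x00 0x00 0x00 0x6f

line 3 (neg): pack op=0x1b:6|rd=5:3|pad=0:23 = 0x6e800000; little→ 00 00 80 6e
line 4 (neg): pack op=0x1b:6|rd=6:3|pad=0:23 = 0x6f000000; little→ 00 00 00 6f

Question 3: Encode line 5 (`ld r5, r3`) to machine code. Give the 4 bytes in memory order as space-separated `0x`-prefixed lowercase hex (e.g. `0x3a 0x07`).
L5: ld op=0x23:6|rd=5:3|rs=3:3|pad=0:20 ⇒ 0x8eb00000 ⇒ little 00 00 b0 8e

0x00 0x00 0xb0 0x8e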